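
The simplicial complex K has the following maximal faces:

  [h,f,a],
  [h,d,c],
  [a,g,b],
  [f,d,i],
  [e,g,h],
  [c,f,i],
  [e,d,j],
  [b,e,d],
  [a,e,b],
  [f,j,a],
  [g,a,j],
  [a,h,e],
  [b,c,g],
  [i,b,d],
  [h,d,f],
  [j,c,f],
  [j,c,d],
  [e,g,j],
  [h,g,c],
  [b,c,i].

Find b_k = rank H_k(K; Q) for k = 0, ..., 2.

b_0 = 1, b_1 = 1, b_2 = 0.

Order the vertices as a < b < c < d < e < f < g < h < i < j. Listing each simplex with vertices in this order, K has dimension 2 with simplices:

  0-simplices (10): a, b, c, d, e, f, g, h, i, j
  1-simplices (30): ab, ae, af, ag, ah, aj, bc, bd, be, bg, bi, cd, cf, cg, ch, ci, cj, de, df, dh, di, dj, eg, eh, ej, fh, fi, fj, gh, gj
  2-simplices (20): abe, abg, aeh, afh, afj, agj, bcg, bci, bde, bdi, cdh, cdj, cfi, cfj, cgh, dej, dfh, dfi, egh, egj

so the chain groups are C_0 ≅ Z^10, C_1 ≅ Z^30, C_2 ≅ Z^20.

Boundary ∂_1: C_1 → C_0 sends each edge [p,q] (with p < q) to q − p.
The resulting 10×30 matrix has rank 9, and its Smith normal form has invariant factors (1,1,1,1,1,1,1,1,1).

Boundary ∂_2: C_2 → C_1 maps a triangle to the signed sum of its edges. For instance
  ∂cgh = gh − ch + cg,
  ∂cdh = dh − ch + cd.
The 30×20 boundary matrix has rank 20 and Smith normal form diag(1,1,1,1,1,1,1,1,1,1,1,1,1,1,1,1,1,1,1,2).

Computing H_k = (kernel of ∂_k) / (image of ∂_{k+1}):

  H_0: rank C_0 − rank ∂_1 = 10 − 9 = 1, and the invariant factors of ∂_1 are all 1, so H_0 ≅ Z.
  H_1: rank ker ∂_1 − rank ∂_2 = (30 − 9) − 20 = 1, and ∂_2 has invariant factor 2 > 1, so H_1 ≅ Z ⊕ Z/2.
  H_2: rank ker ∂_2 − rank ∂_3 = (20 − 20) − 0 = 0, and there is no ∂_3, so H_2 ≅ 0.

As a check, the Euler characteristic is 10 − 30 + 20 = 0, which agrees with 1 − 1 + 0 = 0.

Hence the Betti numbers are b_0 = 1, b_1 = 1, b_2 = 0.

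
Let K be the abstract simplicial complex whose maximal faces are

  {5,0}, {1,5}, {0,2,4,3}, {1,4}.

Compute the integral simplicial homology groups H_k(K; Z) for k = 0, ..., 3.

H_0 ≅ Z,  H_1 ≅ Z,  H_2 = 0,  H_3 = 0.

Order the vertices as 0 < 1 < 2 < 3 < 4 < 5. Listing each simplex with vertices in this order, K has dimension 3 with simplices:

  0-simplices (6): [0], [1], [2], [3], [4], [5]
  1-simplices (9): [0,2], [0,3], [0,4], [0,5], [1,4], [1,5], [2,3], [2,4], [3,4]
  2-simplices (4): [0,2,3], [0,2,4], [0,3,4], [2,3,4]
  3-simplices (1): [0,2,3,4]

giving chain groups C_0 ≅ Z^6, C_1 ≅ Z^9, C_2 ≅ Z^4, C_3 ≅ Z^1.

∂_1: C_1 → C_0 is given by ∂[p,q] = [q] − [p]. For instance
  ∂[1,5] = [5] − [1].
The resulting 6×9 matrix has rank 5, and its Smith normal form has invariant factors (1,1,1,1,1).

Boundary ∂_2: C_2 → C_1 maps a triangle to the signed sum of its edges. For instance
  ∂[2,3,4] = [3,4] − [2,4] + [2,3],
  ∂[0,2,3] = [2,3] − [0,3] + [0,2].
This gives a 9×4 integer matrix of rank 3; reducing to Smith normal form yields diagonal entries (1,1,1).

∂_3: C_3 → C_2 sends each 3-simplex σ to the alternating sum Σ_i (−1)^i (σ with its i-th vertex removed). For instance
  ∂[0,2,3,4] = [2,3,4] − [0,3,4] + [0,2,4] − [0,2,3].
The resulting 4×1 matrix has rank 1, and its Smith normal form has invariant factors (1).

Now H_k = ker ∂_k / im ∂_{k+1}, so:

  H_0: rank C_0 − rank ∂_1 = 6 − 5 = 1, and the invariant factors of ∂_1 are all 1, so H_0 ≅ Z.
  H_1: rank ker ∂_1 − rank ∂_2 = (9 − 5) − 3 = 1, and the invariant factors of ∂_2 are all 1, so H_1 ≅ Z.
  H_2: rank ker ∂_2 − rank ∂_3 = (4 − 3) − 1 = 0, and the invariant factors of ∂_3 are all 1, so H_2 ≅ 0.
  H_3: rank ker ∂_3 − rank ∂_4 = (1 − 1) − 0 = 0, and there is no ∂_4, so H_3 ≅ 0.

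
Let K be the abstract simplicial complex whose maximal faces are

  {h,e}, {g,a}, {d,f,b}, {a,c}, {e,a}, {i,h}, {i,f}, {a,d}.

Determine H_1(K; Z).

H_1 = Z.

K has 9 vertices, 10 edges, 1 triangle.
rank ∂_1 = 8, rank ∂_2 = 1 ⇒ b_1 = 10 − 8 − 1 = 1; all invariant factors of ∂_2 are 1 so no torsion. So H_1 = Z.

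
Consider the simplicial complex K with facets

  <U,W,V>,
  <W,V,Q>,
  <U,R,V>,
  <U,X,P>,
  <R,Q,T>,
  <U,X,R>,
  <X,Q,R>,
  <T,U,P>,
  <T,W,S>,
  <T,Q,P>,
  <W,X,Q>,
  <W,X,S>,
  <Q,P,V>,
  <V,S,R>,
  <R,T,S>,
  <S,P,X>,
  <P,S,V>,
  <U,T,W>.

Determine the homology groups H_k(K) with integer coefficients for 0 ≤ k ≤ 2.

Fix the vertex order P < Q < R < S < T < U < V < W < X and write every simplex with vertices in increasing order. Then dim K = 2 and the simplices of K are:

  0-simplices (9): P, Q, R, S, T, U, V, W, X
  1-simplices (27): PQ, PS, PT, PU, PV, PX, QR, QT, QV, QW, QX, RS, RT, RU, RV, RX, ST, SV, SW, SX, TU, TW, UV, UW, UX, VW, WX
  2-simplices (18): PQT, PQV, PSV, PSX, PTU, PUX, QRT, QRX, QVW, QWX, RST, RSV, RUV, RUX, STW, SWX, TUW, UVW

giving chain groups C_0 ≅ Z^9, C_1 ≅ Z^27, C_2 ≅ Z^18.

The boundary map ∂_1: C_1 → C_0 sends each edge [p,q] (with p < q) to q − p. For instance
  ∂TU = U − T.
The resulting 9×27 matrix has rank 8, and its Smith normal form has invariant factors (1,1,1,1,1,1,1,1).

The boundary map ∂_2: C_2 → C_1 maps a triangle to the signed sum of its edges. For instance
  ∂QRX = RX − QX + QR,
  ∂RUX = UX − RX + RU.
This gives a 27×18 integer matrix of rank 17; reducing to Smith normal form yields diagonal entries (1,1,1,1,1,1,1,1,1,1,1,1,1,1,1,1,1).

From H_k ≅ ker(∂_k) / im(∂_{k+1}) we obtain:

  H_0: rank C_0 − rank ∂_1 = 9 − 8 = 1, and the invariant factors of ∂_1 are all 1, so H_0 ≅ Z.
  H_1: rank ker ∂_1 − rank ∂_2 = (27 − 8) − 17 = 2, and the invariant factors of ∂_2 are all 1, so H_1 ≅ Z^2.
  H_2: rank ker ∂_2 − rank ∂_3 = (18 − 17) − 0 = 1, and there is no ∂_3, so H_2 ≅ Z.

As a check, the Euler characteristic is 9 − 27 + 18 = 0, which agrees with 1 − 2 + 1 = 0.
(K is a triangulation of the torus T^2.)

H_0 ≅ Z,  H_1 ≅ Z^2,  H_2 ≅ Z.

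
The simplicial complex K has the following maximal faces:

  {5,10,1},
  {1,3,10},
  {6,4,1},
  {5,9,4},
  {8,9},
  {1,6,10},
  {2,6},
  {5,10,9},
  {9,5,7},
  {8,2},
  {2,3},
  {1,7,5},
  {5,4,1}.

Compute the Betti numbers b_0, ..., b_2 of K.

Fix the vertex order 1 < 2 < 3 < 4 < 5 < 6 < 7 < 8 < 9 < 10 and write every simplex with vertices in increasing order. Then dim K = 2 and the simplices of K are:

  0-simplices (10): [1], [2], [3], [4], [5], [6], [7], [8], [9], [10]
  1-simplices (20): [1,3], [1,4], [1,5], [1,6], [1,7], [1,10], [2,3], [2,6], [2,8], [3,10], [4,5], [4,6], [4,9], [5,7], [5,9], [5,10], [6,10], [7,9], [8,9], [9,10]
  2-simplices (9): [1,3,10], [1,4,5], [1,4,6], [1,5,7], [1,5,10], [1,6,10], [4,5,9], [5,7,9], [5,9,10]

so the chain groups are C_0 ≅ Z^10, C_1 ≅ Z^20, C_2 ≅ Z^9.

∂_1: C_1 → C_0 sends each edge [p,q] (with p < q) to q − p. For instance
  ∂[7,9] = [9] − [7].
This gives a 10×20 integer matrix of rank 9; reducing to Smith normal form yields diagonal entries (1,1,1,1,1,1,1,1,1).

∂_2: C_2 → C_1 acts by ∂[p,q,r] = [q,r] − [p,r] + [p,q]. For instance
  ∂[1,5,10] = [5,10] − [1,10] + [1,5],
  ∂[5,9,10] = [9,10] − [5,10] + [5,9].
The 20×9 boundary matrix has rank 9 and Smith normal form diag(1,1,1,1,1,1,1,1,1).

Reading off H_k = ker ∂_k / im ∂_{k+1}:

  H_0: rank C_0 − rank ∂_1 = 10 − 9 = 1, and the invariant factors of ∂_1 are all 1, so H_0 ≅ Z.
  H_1: rank ker ∂_1 − rank ∂_2 = (20 − 9) − 9 = 2, and the invariant factors of ∂_2 are all 1, so H_1 ≅ Z^2.
  H_2: rank ker ∂_2 − rank ∂_3 = (9 − 9) − 0 = 0, and there is no ∂_3, so H_2 ≅ 0.

Hence the Betti numbers are b_0 = 1, b_1 = 2, b_2 = 0.

b_0 = 1, b_1 = 2, b_2 = 0.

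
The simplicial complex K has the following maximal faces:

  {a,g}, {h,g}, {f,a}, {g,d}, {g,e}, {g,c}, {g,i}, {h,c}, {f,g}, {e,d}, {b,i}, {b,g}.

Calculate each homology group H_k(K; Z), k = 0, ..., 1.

H_0 = Z,  H_1 = Z^4.

Fix the vertex order a < b < c < d < e < f < g < h < i and write every simplex with vertices in increasing order. Then dim K = 1 and the simplices of K are:

  0-simplices (9): a, b, c, d, e, f, g, h, i
  1-simplices (12): af, ag, bg, bi, cg, ch, de, dg, eg, fg, gh, gi

Hence C_0 ≅ Z^9, C_1 ≅ Z^12.

∂_1: C_1 → C_0 is given by ∂[p,q] = [q] − [p]. For instance
  ∂af = f − a.
The resulting 9×12 matrix has rank 8, and its Smith normal form has invariant factors (1,1,1,1,1,1,1,1).

Computing H_k = (kernel of ∂_k) / (image of ∂_{k+1}):

  H_0: rank C_0 − rank ∂_1 = 9 − 8 = 1, and the invariant factors of ∂_1 are all 1, so H_0 ≅ Z.
  H_1: rank ker ∂_1 − rank ∂_2 = (12 − 8) − 0 = 4, and there is no ∂_2, so H_1 ≅ Z^4.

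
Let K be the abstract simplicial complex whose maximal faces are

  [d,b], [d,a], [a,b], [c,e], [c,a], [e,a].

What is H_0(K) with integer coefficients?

H_0 = Z.

Order the vertices as a < b < c < d < e. Listing each simplex with vertices in this order, K has dimension 1 with simplices:

  0-simplices (5): a, b, c, d, e
  1-simplices (6): ab, ac, ad, ae, bd, ce

giving chain groups C_0 ≅ Z^5, C_1 ≅ Z^6.

Boundary ∂_1: C_1 → C_0 is given by ∂[p,q] = [q] − [p]. For instance
  ∂ce = e − c.
The resulting 5×6 matrix has rank 4, and its Smith normal form has invariant factors (1,1,1,1).

Now H_k = ker ∂_k / im ∂_{k+1}, so:

  H_0: rank C_0 − rank ∂_1 = 5 − 4 = 1, and the invariant factors of ∂_1 are all 1, so H_0 = Z.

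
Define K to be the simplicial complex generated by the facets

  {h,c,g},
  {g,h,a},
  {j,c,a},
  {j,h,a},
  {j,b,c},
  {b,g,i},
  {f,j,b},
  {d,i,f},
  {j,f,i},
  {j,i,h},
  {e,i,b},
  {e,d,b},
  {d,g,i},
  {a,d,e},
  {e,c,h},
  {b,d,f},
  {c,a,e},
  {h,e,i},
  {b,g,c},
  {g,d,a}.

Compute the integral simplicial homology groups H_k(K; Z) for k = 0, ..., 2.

H_0 = Z,  H_1 = Z × Z/2,  H_2 = 0.

We work with the vertex ordering a < b < c < d < e < f < g < h < i < j. The simplices of K, each written with vertices in increasing order, are:

  0-simplices (10): a, b, c, d, e, f, g, h, i, j
  1-simplices (30): ac, ad, ae, ag, ah, aj, bc, bd, be, bf, bg, bi, bj, ce, cg, ch, cj, de, df, dg, di, eh, ei, fi, fj, gh, gi, hi, hj, ij
  2-simplices (20): ace, acj, ade, adg, agh, ahj, bcg, bcj, bde, bdf, bei, bfj, bgi, ceh, cgh, dfi, dgi, ehi, fij, hij

giving chain groups C_0 ≅ Z^10, C_1 ≅ Z^30, C_2 ≅ Z^20.

∂_1: C_1 → C_0 is given by ∂[p,q] = [q] − [p]. For instance
  ∂cj = j − c.
The resulting 10×30 matrix has rank 9, and its Smith normal form has invariant factors (1,1,1,1,1,1,1,1,1).

The boundary map ∂_2: C_2 → C_1 acts by ∂[p,q,r] = [q,r] − [p,r] + [p,q]. For instance
  ∂bde = de − be + bd,
  ∂hij = ij − hj + hi.
The 30×20 boundary matrix has rank 20 and Smith normal form diag(1,1,1,1,1,1,1,1,1,1,1,1,1,1,1,1,1,1,1,2).

Computing H_k = (kernel of ∂_k) / (image of ∂_{k+1}):

  H_0: rank C_0 − rank ∂_1 = 10 − 9 = 1, and the invariant factors of ∂_1 are all 1, so H_0 = Z.
  H_1: rank ker ∂_1 − rank ∂_2 = (30 − 9) − 20 = 1, and ∂_2 has invariant factor 2 > 1, so H_1 = Z × Z/2.
  H_2: rank ker ∂_2 − rank ∂_3 = (20 − 20) − 0 = 0, and there is no ∂_3, so H_2 = 0.

(K is a triangulation of the Klein bottle.)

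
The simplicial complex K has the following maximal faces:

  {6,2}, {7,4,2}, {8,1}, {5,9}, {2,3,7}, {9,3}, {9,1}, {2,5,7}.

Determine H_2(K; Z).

H_2 = 0.

K has 9 vertices, 12 edges, 3 triangles.
rank ∂_2 = 3, rank ∂_3 = 0 ⇒ b_2 = 3 − 3 − 0 = 0. So H_2 ≅ 0.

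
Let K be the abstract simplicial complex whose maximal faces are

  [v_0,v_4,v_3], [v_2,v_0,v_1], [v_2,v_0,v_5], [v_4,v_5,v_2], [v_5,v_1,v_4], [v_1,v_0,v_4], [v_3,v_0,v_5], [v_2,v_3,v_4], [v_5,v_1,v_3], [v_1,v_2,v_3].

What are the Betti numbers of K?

Take the total order v_0 < v_1 < v_2 < v_3 < v_4 < v_5 on the vertex set. Then K (dimension 2) consists of the simplices:

  0-simplices (6): [v_0], [v_1], [v_2], [v_3], [v_4], [v_5]
  1-simplices (15): (15 of them)
  2-simplices (10): [v_0,v_1,v_2], [v_0,v_1,v_4], [v_0,v_2,v_5], [v_0,v_3,v_4], [v_0,v_3,v_5], [v_1,v_2,v_3], [v_1,v_3,v_5], [v_1,v_4,v_5], [v_2,v_3,v_4], [v_2,v_4,v_5]

giving chain groups C_0 ≅ Z^6, C_1 ≅ Z^15, C_2 ≅ Z^10.

The boundary map ∂_1: C_1 → C_0 maps an edge to its endpoints' difference, ∂[p,q] = q − p. For instance
  ∂[v_3,v_4] = [v_4] − [v_3].
As a 6×15 matrix over Z this has rank 5, with invariant factors (1,1,1,1,1).

The boundary map ∂_2: C_2 → C_1 sends each 2-simplex [p,q,r] to [q,r] − [p,r] + [p,q]. For instance
  ∂[v_0,v_3,v_5] = [v_3,v_5] − [v_0,v_5] + [v_0,v_3],
  ∂[v_2,v_3,v_4] = [v_3,v_4] − [v_2,v_4] + [v_2,v_3].
As a 15×10 matrix over Z this has rank 10, with invariant factors (1,1,1,1,1,1,1,1,1,2).

Reading off H_k = ker ∂_k / im ∂_{k+1}:

  H_0: rank C_0 − rank ∂_1 = 6 − 5 = 1, and the invariant factors of ∂_1 are all 1, so H_0 = Z.
  H_1: rank ker ∂_1 − rank ∂_2 = (15 − 5) − 10 = 0, and ∂_2 has invariant factor 2 > 1, so H_1 = Z/2.
  H_2: rank ker ∂_2 − rank ∂_3 = (10 − 10) − 0 = 0, and there is no ∂_3, so H_2 = 0.

Hence the Betti numbers are b_0 = 1, b_1 = 0, b_2 = 0.

b_0 = 1, b_1 = 0, b_2 = 0.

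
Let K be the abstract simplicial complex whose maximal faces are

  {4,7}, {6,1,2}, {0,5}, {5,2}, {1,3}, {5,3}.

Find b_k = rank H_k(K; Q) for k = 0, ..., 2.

Fix the vertex order 0 < 1 < 2 < 3 < 4 < 5 < 6 < 7 and write every simplex with vertices in increasing order. Then dim K = 2 and the simplices of K are:

  0-simplices (8): [0], [1], [2], [3], [4], [5], [6], [7]
  1-simplices (8): [0,5], [1,2], [1,3], [1,6], [2,5], [2,6], [3,5], [4,7]
  2-simplices (1): [1,2,6]

so the chain groups are C_0 ≅ Z^8, C_1 ≅ Z^8, C_2 ≅ Z^1.

Boundary ∂_1: C_1 → C_0 sends each edge [p,q] (with p < q) to q − p. For instance
  ∂[4,7] = [7] − [4].
As a 8×8 matrix over Z this has rank 6, with invariant factors (1,1,1,1,1,1).

∂_2: C_2 → C_1 sends each 2-simplex [p,q,r] to [q,r] − [p,r] + [p,q]. For instance
  ∂[1,2,6] = [2,6] − [1,6] + [1,2].
This gives a 8×1 integer matrix of rank 1; reducing to Smith normal form yields diagonal entries (1).

Reading off H_k = ker ∂_k / im ∂_{k+1}:

  H_0: rank C_0 − rank ∂_1 = 8 − 6 = 2, and the invariant factors of ∂_1 are all 1, so H_0 = Z^2.
  H_1: rank ker ∂_1 − rank ∂_2 = (8 − 6) − 1 = 1, and the invariant factors of ∂_2 are all 1, so H_1 = Z.
  H_2: rank ker ∂_2 − rank ∂_3 = (1 − 1) − 0 = 0, and there is no ∂_3, so H_2 = 0.

Hence the Betti numbers are b_0 = 2, b_1 = 1, b_2 = 0.

b_0 = 2, b_1 = 1, b_2 = 0.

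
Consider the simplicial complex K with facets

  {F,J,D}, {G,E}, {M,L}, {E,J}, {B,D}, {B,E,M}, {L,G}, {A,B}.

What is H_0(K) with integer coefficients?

Order the vertices as A < B < D < E < F < G < J < L < M. Listing each simplex with vertices in this order, K has dimension 2 with simplices:

  0-simplices (9): A, B, D, E, F, G, J, L, M
  1-simplices (12): AB, BD, BE, BM, DF, DJ, EG, EJ, EM, FJ, GL, LM
  2-simplices (2): BEM, DFJ

giving chain groups C_0 ≅ Z^9, C_1 ≅ Z^12, C_2 ≅ Z^2.

Boundary ∂_1: C_1 → C_0 maps an edge to its endpoints' difference, ∂[p,q] = q − p. For instance
  ∂LM = M − L.
This gives a 9×12 integer matrix of rank 8; reducing to Smith normal form yields diagonal entries (1,1,1,1,1,1,1,1).

Boundary ∂_2: C_2 → C_1 sends each 2-simplex [p,q,r] to [q,r] − [p,r] + [p,q]. For instance
  ∂DFJ = FJ − DJ + DF,
  ∂BEM = EM − BM + BE.
As a 12×2 matrix over Z this has rank 2, with invariant factors (1,1).

Now H_k = ker ∂_k / im ∂_{k+1}, so:

  H_0: rank C_0 − rank ∂_1 = 9 − 8 = 1, and the invariant factors of ∂_1 are all 1, so H_0 ≅ Z.

H_0 ≅ Z.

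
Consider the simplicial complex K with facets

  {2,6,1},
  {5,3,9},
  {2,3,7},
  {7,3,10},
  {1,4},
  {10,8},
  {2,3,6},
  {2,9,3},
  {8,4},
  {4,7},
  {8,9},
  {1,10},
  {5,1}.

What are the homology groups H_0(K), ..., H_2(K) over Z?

H_0 = Z,  H_1 = Z^5,  H_2 = 0.

Fix the vertex order 1 < 2 < 3 < 4 < 5 < 6 < 7 < 8 < 9 < 10 and write every simplex with vertices in increasing order. Then dim K = 2 and the simplices of K are:

  0-simplices (10): [1], [2], [3], [4], [5], [6], [7], [8], [9], [10]
  1-simplices (20): [1,2], [1,4], [1,5], [1,6], [1,10], [2,3], [2,6], [2,7], [2,9], [3,5], [3,6], [3,7], [3,9], [3,10], [4,7], [4,8], [5,9], [7,10], [8,9], [8,10]
  2-simplices (6): [1,2,6], [2,3,6], [2,3,7], [2,3,9], [3,5,9], [3,7,10]

so the chain groups are C_0 ≅ Z^10, C_1 ≅ Z^20, C_2 ≅ Z^6.

Boundary ∂_1: C_1 → C_0 sends each edge [p,q] (with p < q) to q − p. For instance
  ∂[2,3] = [3] − [2].
The 10×20 boundary matrix has rank 9 and Smith normal form diag(1,1,1,1,1,1,1,1,1).

∂_2: C_2 → C_1 sends each 2-simplex [p,q,r] to [q,r] − [p,r] + [p,q]. For instance
  ∂[2,3,9] = [3,9] − [2,9] + [2,3],
  ∂[3,7,10] = [7,10] − [3,10] + [3,7].
The resulting 20×6 matrix has rank 6, and its Smith normal form has invariant factors (1,1,1,1,1,1).

Reading off H_k = ker ∂_k / im ∂_{k+1}:

  H_0: rank C_0 − rank ∂_1 = 10 − 9 = 1, and the invariant factors of ∂_1 are all 1, so H_0 ≅ Z.
  H_1: rank ker ∂_1 − rank ∂_2 = (20 − 9) − 6 = 5, and the invariant factors of ∂_2 are all 1, so H_1 ≅ Z^5.
  H_2: rank ker ∂_2 − rank ∂_3 = (6 − 6) − 0 = 0, and there is no ∂_3, so H_2 ≅ 0.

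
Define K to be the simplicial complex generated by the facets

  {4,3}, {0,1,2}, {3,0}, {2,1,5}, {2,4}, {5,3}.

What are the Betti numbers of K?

Fix the vertex order 0 < 1 < 2 < 3 < 4 < 5 and write every simplex with vertices in increasing order. Then dim K = 2 and the simplices of K are:

  0-simplices (6): [0], [1], [2], [3], [4], [5]
  1-simplices (9): [0,1], [0,2], [0,3], [1,2], [1,5], [2,4], [2,5], [3,4], [3,5]
  2-simplices (2): [0,1,2], [1,2,5]

Hence C_0 ≅ Z^6, C_1 ≅ Z^9, C_2 ≅ Z^2.

Boundary ∂_1: C_1 → C_0 is given by ∂[p,q] = [q] − [p].
This gives a 6×9 integer matrix of rank 5; reducing to Smith normal form yields diagonal entries (1,1,1,1,1).

∂_2: C_2 → C_1 maps a triangle to the signed sum of its edges. For instance
  ∂[1,2,5] = [2,5] − [1,5] + [1,2],
  ∂[0,1,2] = [1,2] − [0,2] + [0,1].
The resulting 9×2 matrix has rank 2, and its Smith normal form has invariant factors (1,1).

Reading off H_k = ker ∂_k / im ∂_{k+1}:

  H_0: rank C_0 − rank ∂_1 = 6 − 5 = 1, and the invariant factors of ∂_1 are all 1, so H_0 ≅ Z.
  H_1: rank ker ∂_1 − rank ∂_2 = (9 − 5) − 2 = 2, and the invariant factors of ∂_2 are all 1, so H_1 ≅ Z^2.
  H_2: rank ker ∂_2 − rank ∂_3 = (2 − 2) − 0 = 0, and there is no ∂_3, so H_2 ≅ 0.

Hence the Betti numbers are b_0 = 1, b_1 = 2, b_2 = 0.

b_0 = 1, b_1 = 2, b_2 = 0.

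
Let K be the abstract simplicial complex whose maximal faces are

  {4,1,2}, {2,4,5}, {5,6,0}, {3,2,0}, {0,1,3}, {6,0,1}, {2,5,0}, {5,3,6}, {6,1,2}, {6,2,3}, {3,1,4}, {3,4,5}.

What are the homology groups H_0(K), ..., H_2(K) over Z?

H_0 ≅ Z,  H_1 ≅ Z/2,  H_2 = 0.

Order the vertices as 0 < 1 < 2 < 3 < 4 < 5 < 6. Listing each simplex with vertices in this order, K has dimension 2 with simplices:

  0-simplices (7): [0], [1], [2], [3], [4], [5], [6]
  1-simplices (18): [0,1], [0,2], [0,3], [0,5], [0,6], [1,2], [1,3], [1,4], [1,6], [2,3], [2,4], [2,5], [2,6], [3,4], [3,5], [3,6], [4,5], [5,6]
  2-simplices (12): [0,1,3], [0,1,6], [0,2,3], [0,2,5], [0,5,6], [1,2,4], [1,2,6], [1,3,4], [2,3,6], [2,4,5], [3,4,5], [3,5,6]

Hence C_0 ≅ Z^7, C_1 ≅ Z^18, C_2 ≅ Z^12.

∂_1: C_1 → C_0 is given by ∂[p,q] = [q] − [p]. For instance
  ∂[4,5] = [5] − [4].
This gives a 7×18 integer matrix of rank 6; reducing to Smith normal form yields diagonal entries (1,1,1,1,1,1).

The boundary map ∂_2: C_2 → C_1 sends each 2-simplex [p,q,r] to [q,r] − [p,r] + [p,q]. For instance
  ∂[3,4,5] = [4,5] − [3,5] + [3,4],
  ∂[0,1,3] = [1,3] − [0,3] + [0,1].
The resulting 18×12 matrix has rank 12, and its Smith normal form has invariant factors (1,1,1,1,1,1,1,1,1,1,1,2).

Now H_k = ker ∂_k / im ∂_{k+1}, so:

  H_0: rank C_0 − rank ∂_1 = 7 − 6 = 1, and the invariant factors of ∂_1 are all 1, so H_0 ≅ Z.
  H_1: rank ker ∂_1 − rank ∂_2 = (18 − 6) − 12 = 0, and ∂_2 has invariant factor 2 > 1, so H_1 ≅ Z/2.
  H_2: rank ker ∂_2 − rank ∂_3 = (12 − 12) − 0 = 0, and there is no ∂_3, so H_2 ≅ 0.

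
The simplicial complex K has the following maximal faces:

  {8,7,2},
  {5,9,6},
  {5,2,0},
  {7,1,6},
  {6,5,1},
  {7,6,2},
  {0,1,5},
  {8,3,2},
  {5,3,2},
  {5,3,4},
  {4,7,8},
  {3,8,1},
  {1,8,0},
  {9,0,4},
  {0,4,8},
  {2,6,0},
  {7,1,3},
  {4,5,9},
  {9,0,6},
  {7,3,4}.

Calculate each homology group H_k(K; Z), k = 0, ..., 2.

We work with the vertex ordering 0 < 1 < 2 < 3 < 4 < 5 < 6 < 7 < 8 < 9. The simplices of K, each written with vertices in increasing order, are:

  0-simplices (10): [0], [1], [2], [3], [4], [5], [6], [7], [8], [9]
  1-simplices (30): (30 of them)
  2-simplices (20): (20 of them)

Hence C_0 ≅ Z^10, C_1 ≅ Z^30, C_2 ≅ Z^20.

∂_1: C_1 → C_0 is given by ∂[p,q] = [q] − [p]. For instance
  ∂[4,8] = [8] − [4].
As a 10×30 matrix over Z this has rank 9, with invariant factors (1,1,1,1,1,1,1,1,1).

The boundary map ∂_2: C_2 → C_1 maps a triangle to the signed sum of its edges. For instance
  ∂[0,4,9] = [4,9] − [0,9] + [0,4],
  ∂[4,5,9] = [5,9] − [4,9] + [4,5].
This gives a 30×20 integer matrix of rank 20; reducing to Smith normal form yields diagonal entries (1,1,1,1,1,1,1,1,1,1,1,1,1,1,1,1,1,1,1,2).

From H_k ≅ ker(∂_k) / im(∂_{k+1}) we obtain:

  H_0: rank C_0 − rank ∂_1 = 10 − 9 = 1, and the invariant factors of ∂_1 are all 1, so H_0 ≅ Z.
  H_1: rank ker ∂_1 − rank ∂_2 = (30 − 9) − 20 = 1, and ∂_2 has invariant factor 2 > 1, so H_1 ≅ Z ⊕ Z/2Z.
  H_2: rank ker ∂_2 − rank ∂_3 = (20 − 20) − 0 = 0, and there is no ∂_3, so H_2 ≅ 0.

As a check, the Euler characteristic is 10 − 30 + 20 = 0, which agrees with 1 − 1 + 0 = 0.

H_0 = Z,  H_1 = Z ⊕ Z/2Z,  H_2 = 0.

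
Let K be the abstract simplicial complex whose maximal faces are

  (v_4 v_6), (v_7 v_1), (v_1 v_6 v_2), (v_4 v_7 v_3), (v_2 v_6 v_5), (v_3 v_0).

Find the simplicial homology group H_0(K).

H_0 = Z.

We work with the vertex ordering v_0 < v_1 < v_2 < v_3 < v_4 < v_5 < v_6 < v_7. The simplices of K, each written with vertices in increasing order, are:

  0-simplices (8): [v_0], [v_1], [v_2], [v_3], [v_4], [v_5], [v_6], [v_7]
  1-simplices (11): [v_0,v_3], [v_1,v_2], [v_1,v_6], [v_1,v_7], [v_2,v_5], [v_2,v_6], [v_3,v_4], [v_3,v_7], [v_4,v_6], [v_4,v_7], [v_5,v_6]
  2-simplices (3): [v_1,v_2,v_6], [v_2,v_5,v_6], [v_3,v_4,v_7]

so the chain groups are C_0 ≅ Z^8, C_1 ≅ Z^11, C_2 ≅ Z^3.

Boundary ∂_1: C_1 → C_0 sends each edge [p,q] (with p < q) to q − p.
The 8×11 boundary matrix has rank 7 and Smith normal form diag(1,1,1,1,1,1,1).

The boundary map ∂_2: C_2 → C_1 acts by ∂[p,q,r] = [q,r] − [p,r] + [p,q]. For instance
  ∂[v_2,v_5,v_6] = [v_5,v_6] − [v_2,v_6] + [v_2,v_5],
  ∂[v_3,v_4,v_7] = [v_4,v_7] − [v_3,v_7] + [v_3,v_4].
This gives a 11×3 integer matrix of rank 3; reducing to Smith normal form yields diagonal entries (1,1,1).

Computing H_k = (kernel of ∂_k) / (image of ∂_{k+1}):

  H_0: rank C_0 − rank ∂_1 = 8 − 7 = 1, and the invariant factors of ∂_1 are all 1, so H_0 = Z.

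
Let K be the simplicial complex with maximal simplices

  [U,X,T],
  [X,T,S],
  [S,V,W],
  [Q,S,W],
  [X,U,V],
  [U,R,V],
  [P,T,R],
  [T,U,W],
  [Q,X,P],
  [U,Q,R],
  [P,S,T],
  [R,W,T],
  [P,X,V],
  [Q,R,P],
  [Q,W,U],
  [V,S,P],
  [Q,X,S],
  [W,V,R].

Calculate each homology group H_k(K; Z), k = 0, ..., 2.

Take the total order P < Q < R < S < T < U < V < W < X on the vertex set. Then K (dimension 2) consists of the simplices:

  0-simplices (9): P, Q, R, S, T, U, V, W, X
  1-simplices (27): PQ, PR, PS, PT, PV, PX, QR, QS, QU, QW, QX, RT, RU, RV, RW, ST, SV, SW, SX, TU, TW, TX, UV, UW, UX, VW, VX
  2-simplices (18): PQR, PQX, PRT, PST, PSV, PVX, QRU, QSW, QSX, QUW, RTW, RUV, RVW, STX, SVW, TUW, TUX, UVX

giving chain groups C_0 ≅ Z^9, C_1 ≅ Z^27, C_2 ≅ Z^18.

∂_1: C_1 → C_0 maps an edge to its endpoints' difference, ∂[p,q] = q − p. For instance
  ∂PQ = Q − P.
The 9×27 boundary matrix has rank 8 and Smith normal form diag(1,1,1,1,1,1,1,1).

∂_2: C_2 → C_1 maps a triangle to the signed sum of its edges. For instance
  ∂QUW = UW − QW + QU,
  ∂RVW = VW − RW + RV.
The resulting 27×18 matrix has rank 18, and its Smith normal form has invariant factors (1,1,1,1,1,1,1,1,1,1,1,1,1,1,1,1,1,2).

Reading off H_k = ker ∂_k / im ∂_{k+1}:

  H_0: rank C_0 − rank ∂_1 = 9 − 8 = 1, and the invariant factors of ∂_1 are all 1, so H_0 = Z.
  H_1: rank ker ∂_1 − rank ∂_2 = (27 − 8) − 18 = 1, and ∂_2 has invariant factor 2 > 1, so H_1 = Z × Z/2.
  H_2: rank ker ∂_2 − rank ∂_3 = (18 − 18) − 0 = 0, and there is no ∂_3, so H_2 = 0.

As a check, the Euler characteristic is 9 − 27 + 18 = 0, which agrees with 1 − 1 + 0 = 0.
(K is a triangulation of the Klein bottle.)

H_0 ≅ Z,  H_1 ≅ Z × Z/2,  H_2 = 0.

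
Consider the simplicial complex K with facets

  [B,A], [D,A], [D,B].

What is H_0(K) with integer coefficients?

H_0 = Z.

Take the total order A < B < D on the vertex set. Then K (dimension 1) consists of the simplices:

  0-simplices (3): A, B, D
  1-simplices (3): AB, AD, BD

so the chain groups are C_0 ≅ Z^3, C_1 ≅ Z^3.

The boundary map ∂_1: C_1 → C_0 is given by ∂[p,q] = [q] − [p].
The resulting 3×3 matrix has rank 2, and its Smith normal form has invariant factors (1,1).

From H_k ≅ ker(∂_k) / im(∂_{k+1}) we obtain:

  H_0: rank C_0 − rank ∂_1 = 3 − 2 = 1, and the invariant factors of ∂_1 are all 1, so H_0 = Z.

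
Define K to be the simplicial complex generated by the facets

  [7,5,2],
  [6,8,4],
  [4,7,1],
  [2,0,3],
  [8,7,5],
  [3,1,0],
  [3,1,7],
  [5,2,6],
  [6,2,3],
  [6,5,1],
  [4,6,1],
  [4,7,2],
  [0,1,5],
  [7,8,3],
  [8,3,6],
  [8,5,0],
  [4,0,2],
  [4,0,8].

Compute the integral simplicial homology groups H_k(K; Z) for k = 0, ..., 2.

H_0 ≅ Z,  H_1 ≅ Z^2,  H_2 ≅ Z.

We work with the vertex ordering 0 < 1 < 2 < 3 < 4 < 5 < 6 < 7 < 8. The simplices of K, each written with vertices in increasing order, are:

  0-simplices (9): [0], [1], [2], [3], [4], [5], [6], [7], [8]
  1-simplices (27): (27 of them)
  2-simplices (18): [0,1,3], [0,1,5], [0,2,3], [0,2,4], [0,4,8], [0,5,8], [1,3,7], [1,4,6], [1,4,7], [1,5,6], [2,3,6], [2,4,7], [2,5,6], [2,5,7], [3,6,8], [3,7,8], [4,6,8], [5,7,8]

Hence C_0 ≅ Z^9, C_1 ≅ Z^27, C_2 ≅ Z^18.

The boundary map ∂_1: C_1 → C_0 is given by ∂[p,q] = [q] − [p]. For instance
  ∂[0,5] = [5] − [0].
This gives a 9×27 integer matrix of rank 8; reducing to Smith normal form yields diagonal entries (1,1,1,1,1,1,1,1).

The boundary map ∂_2: C_2 → C_1 maps a triangle to the signed sum of its edges. For instance
  ∂[2,5,6] = [5,6] − [2,6] + [2,5],
  ∂[5,7,8] = [7,8] − [5,8] + [5,7].
This gives a 27×18 integer matrix of rank 17; reducing to Smith normal form yields diagonal entries (1,1,1,1,1,1,1,1,1,1,1,1,1,1,1,1,1).

Reading off H_k = ker ∂_k / im ∂_{k+1}:

  H_0: rank C_0 − rank ∂_1 = 9 − 8 = 1, and the invariant factors of ∂_1 are all 1, so H_0 ≅ Z.
  H_1: rank ker ∂_1 − rank ∂_2 = (27 − 8) − 17 = 2, and the invariant factors of ∂_2 are all 1, so H_1 ≅ Z^2.
  H_2: rank ker ∂_2 − rank ∂_3 = (18 − 17) − 0 = 1, and there is no ∂_3, so H_2 ≅ Z.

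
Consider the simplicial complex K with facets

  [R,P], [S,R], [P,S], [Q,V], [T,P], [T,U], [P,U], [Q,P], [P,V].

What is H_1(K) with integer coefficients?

H_1 ≅ Z^3.

Take the total order P < Q < R < S < T < U < V on the vertex set. Then K (dimension 1) consists of the simplices:

  0-simplices (7): P, Q, R, S, T, U, V
  1-simplices (9): PQ, PR, PS, PT, PU, PV, QV, RS, TU

so the chain groups are C_0 ≅ Z^7, C_1 ≅ Z^9.

Boundary ∂_1: C_1 → C_0 is given by ∂[p,q] = [q] − [p]. For instance
  ∂QV = V − Q.
The 7×9 boundary matrix has rank 6 and Smith normal form diag(1,1,1,1,1,1).

From H_k ≅ ker(∂_k) / im(∂_{k+1}) we obtain:

  H_1: rank ker ∂_1 − rank ∂_2 = (9 − 6) − 0 = 3, and there is no ∂_2, so H_1 ≅ Z^3.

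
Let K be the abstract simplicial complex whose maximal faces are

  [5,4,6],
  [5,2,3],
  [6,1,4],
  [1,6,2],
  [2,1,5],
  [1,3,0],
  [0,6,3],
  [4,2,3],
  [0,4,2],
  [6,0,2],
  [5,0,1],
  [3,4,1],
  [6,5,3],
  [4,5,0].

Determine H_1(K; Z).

We work with the vertex ordering 0 < 1 < 2 < 3 < 4 < 5 < 6. The simplices of K, each written with vertices in increasing order, are:

  0-simplices (7): [0], [1], [2], [3], [4], [5], [6]
  1-simplices (21): [0,1], [0,2], [0,3], [0,4], [0,5], [0,6], [1,2], [1,3], [1,4], [1,5], [1,6], [2,3], [2,4], [2,5], [2,6], [3,4], [3,5], [3,6], [4,5], [4,6], [5,6]
  2-simplices (14): [0,1,3], [0,1,5], [0,2,4], [0,2,6], [0,3,6], [0,4,5], [1,2,5], [1,2,6], [1,3,4], [1,4,6], [2,3,4], [2,3,5], [3,5,6], [4,5,6]

Hence C_0 ≅ Z^7, C_1 ≅ Z^21, C_2 ≅ Z^14.

The boundary map ∂_1: C_1 → C_0 maps an edge to its endpoints' difference, ∂[p,q] = q − p. For instance
  ∂[2,6] = [6] − [2].
The 7×21 boundary matrix has rank 6 and Smith normal form diag(1,1,1,1,1,1).

∂_2: C_2 → C_1 sends each 2-simplex [p,q,r] to [q,r] − [p,r] + [p,q]. For instance
  ∂[1,2,6] = [2,6] − [1,6] + [1,2],
  ∂[4,5,6] = [5,6] − [4,6] + [4,5].
This gives a 21×14 integer matrix of rank 13; reducing to Smith normal form yields diagonal entries (1,1,1,1,1,1,1,1,1,1,1,1,1).

Reading off H_k = ker ∂_k / im ∂_{k+1}:

  H_1: rank ker ∂_1 − rank ∂_2 = (21 − 6) − 13 = 2, and the invariant factors of ∂_2 are all 1, so H_1 ≅ Z^2.

H_1 = Z^2.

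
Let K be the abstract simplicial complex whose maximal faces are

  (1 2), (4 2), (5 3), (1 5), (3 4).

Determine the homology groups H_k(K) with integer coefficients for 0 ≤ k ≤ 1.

K has 5 vertices, 5 edges.
rank ∂_0 = 0, rank ∂_1 = 4 ⇒ b_0 = 5 − 0 − 4 = 1; all invariant factors of ∂_1 are 1 so no torsion. So H_0 ≅ Z.
rank ∂_1 = 4, rank ∂_2 = 0 ⇒ b_1 = 5 − 4 − 0 = 1. So H_1 ≅ Z.

H_0 = Z,  H_1 = Z.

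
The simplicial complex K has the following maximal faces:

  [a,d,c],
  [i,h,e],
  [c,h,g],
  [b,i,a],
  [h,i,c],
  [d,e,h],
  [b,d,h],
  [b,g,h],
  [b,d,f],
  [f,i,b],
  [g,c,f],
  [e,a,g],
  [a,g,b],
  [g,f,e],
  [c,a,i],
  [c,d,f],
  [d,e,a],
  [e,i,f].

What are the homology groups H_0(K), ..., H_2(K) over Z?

H_0 ≅ Z,  H_1 ≅ Z^2,  H_2 ≅ Z.

Order the vertices as a < b < c < d < e < f < g < h < i. Listing each simplex with vertices in this order, K has dimension 2 with simplices:

  0-simplices (9): a, b, c, d, e, f, g, h, i
  1-simplices (27): ab, ac, ad, ae, ag, ai, bd, bf, bg, bh, bi, cd, cf, cg, ch, ci, de, df, dh, ef, eg, eh, ei, fg, fi, gh, hi
  2-simplices (18): abg, abi, acd, aci, ade, aeg, bdf, bdh, bfi, bgh, cdf, cfg, cgh, chi, deh, efg, efi, ehi

giving chain groups C_0 ≅ Z^9, C_1 ≅ Z^27, C_2 ≅ Z^18.

∂_1: C_1 → C_0 sends each edge [p,q] (with p < q) to q − p. For instance
  ∂fg = g − f.
The resulting 9×27 matrix has rank 8, and its Smith normal form has invariant factors (1,1,1,1,1,1,1,1).

The boundary map ∂_2: C_2 → C_1 maps a triangle to the signed sum of its edges. For instance
  ∂ehi = hi − ei + eh,
  ∂bdf = df − bf + bd.
The resulting 27×18 matrix has rank 17, and its Smith normal form has invariant factors (1,1,1,1,1,1,1,1,1,1,1,1,1,1,1,1,1).

Computing H_k = (kernel of ∂_k) / (image of ∂_{k+1}):

  H_0: rank C_0 − rank ∂_1 = 9 − 8 = 1, and the invariant factors of ∂_1 are all 1, so H_0 = Z.
  H_1: rank ker ∂_1 − rank ∂_2 = (27 − 8) − 17 = 2, and the invariant factors of ∂_2 are all 1, so H_1 = Z^2.
  H_2: rank ker ∂_2 − rank ∂_3 = (18 − 17) − 0 = 1, and there is no ∂_3, so H_2 = Z.

As a check, the Euler characteristic is 9 − 27 + 18 = 0, which agrees with 1 − 2 + 1 = 0.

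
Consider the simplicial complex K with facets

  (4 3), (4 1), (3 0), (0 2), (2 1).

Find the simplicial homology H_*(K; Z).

Order the vertices as 0 < 1 < 2 < 3 < 4. Listing each simplex with vertices in this order, K has dimension 1 with simplices:

  0-simplices (5): [0], [1], [2], [3], [4]
  1-simplices (5): [0,2], [0,3], [1,2], [1,4], [3,4]

so the chain groups are C_0 ≅ Z^5, C_1 ≅ Z^5.

The boundary map ∂_1: C_1 → C_0 maps an edge to its endpoints' difference, ∂[p,q] = q − p.
This gives a 5×5 integer matrix of rank 4; reducing to Smith normal form yields diagonal entries (1,1,1,1).

Reading off H_k = ker ∂_k / im ∂_{k+1}:

  H_0: rank C_0 − rank ∂_1 = 5 − 4 = 1, and the invariant factors of ∂_1 are all 1, so H_0 = Z.
  H_1: rank ker ∂_1 − rank ∂_2 = (5 − 4) − 0 = 1, and there is no ∂_2, so H_1 = Z.

As a check, the Euler characteristic is 5 − 5 = 0, which agrees with 1 − 1 = 0.

H_0 = Z,  H_1 = Z.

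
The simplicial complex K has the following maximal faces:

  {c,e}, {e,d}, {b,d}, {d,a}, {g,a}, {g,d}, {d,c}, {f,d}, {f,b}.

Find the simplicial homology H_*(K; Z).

H_0 ≅ Z,  H_1 ≅ Z^3.

Take the total order a < b < c < d < e < f < g on the vertex set. Then K (dimension 1) consists of the simplices:

  0-simplices (7): a, b, c, d, e, f, g
  1-simplices (9): ad, ag, bd, bf, cd, ce, de, df, dg

so the chain groups are C_0 ≅ Z^7, C_1 ≅ Z^9.

The boundary map ∂_1: C_1 → C_0 maps an edge to its endpoints' difference, ∂[p,q] = q − p.
As a 7×9 matrix over Z this has rank 6, with invariant factors (1,1,1,1,1,1).

Computing H_k = (kernel of ∂_k) / (image of ∂_{k+1}):

  H_0: rank C_0 − rank ∂_1 = 7 − 6 = 1, and the invariant factors of ∂_1 are all 1, so H_0 = Z.
  H_1: rank ker ∂_1 − rank ∂_2 = (9 − 6) − 0 = 3, and there is no ∂_2, so H_1 = Z^3.

As a check, the Euler characteristic is 7 − 9 = -2, which agrees with 1 − 3 = -2.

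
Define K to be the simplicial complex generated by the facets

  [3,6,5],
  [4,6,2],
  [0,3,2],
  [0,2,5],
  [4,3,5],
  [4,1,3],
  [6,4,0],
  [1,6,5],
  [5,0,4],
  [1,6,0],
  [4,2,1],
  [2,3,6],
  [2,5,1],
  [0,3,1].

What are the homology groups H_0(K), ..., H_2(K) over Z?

K has 7 vertices, 21 edges, 14 triangles.
rank ∂_0 = 0, rank ∂_1 = 6 ⇒ b_0 = 7 − 0 − 6 = 1; all invariant factors of ∂_1 are 1 so no torsion. So H_0 ≅ Z.
rank ∂_1 = 6, rank ∂_2 = 13 ⇒ b_1 = 21 − 6 − 13 = 2; all invariant factors of ∂_2 are 1 so no torsion. So H_1 ≅ Z^2.
rank ∂_2 = 13, rank ∂_3 = 0 ⇒ b_2 = 14 − 13 − 0 = 1. So H_2 ≅ Z.

H_0 = Z,  H_1 = Z^2,  H_2 = Z.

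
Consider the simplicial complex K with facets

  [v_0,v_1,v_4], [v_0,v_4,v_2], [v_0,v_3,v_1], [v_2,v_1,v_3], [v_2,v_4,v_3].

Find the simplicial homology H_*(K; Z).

H_0 ≅ Z,  H_1 ≅ Z,  H_2 = 0.

Take the total order v_0 < v_1 < v_2 < v_3 < v_4 on the vertex set. Then K (dimension 2) consists of the simplices:

  0-simplices (5): [v_0], [v_1], [v_2], [v_3], [v_4]
  1-simplices (10): [v_0,v_1], [v_0,v_2], [v_0,v_3], [v_0,v_4], [v_1,v_2], [v_1,v_3], [v_1,v_4], [v_2,v_3], [v_2,v_4], [v_3,v_4]
  2-simplices (5): [v_0,v_1,v_3], [v_0,v_1,v_4], [v_0,v_2,v_4], [v_1,v_2,v_3], [v_2,v_3,v_4]

giving chain groups C_0 ≅ Z^5, C_1 ≅ Z^10, C_2 ≅ Z^5.

∂_1: C_1 → C_0 maps an edge to its endpoints' difference, ∂[p,q] = q − p. For instance
  ∂[v_2,v_4] = [v_4] − [v_2].
As a 5×10 matrix over Z this has rank 4, with invariant factors (1,1,1,1).

Boundary ∂_2: C_2 → C_1 sends each 2-simplex [p,q,r] to [q,r] − [p,r] + [p,q]. For instance
  ∂[v_2,v_3,v_4] = [v_3,v_4] − [v_2,v_4] + [v_2,v_3],
  ∂[v_1,v_2,v_3] = [v_2,v_3] − [v_1,v_3] + [v_1,v_2].
The resulting 10×5 matrix has rank 5, and its Smith normal form has invariant factors (1,1,1,1,1).

Reading off H_k = ker ∂_k / im ∂_{k+1}:

  H_0: rank C_0 − rank ∂_1 = 5 − 4 = 1, and the invariant factors of ∂_1 are all 1, so H_0 ≅ Z.
  H_1: rank ker ∂_1 − rank ∂_2 = (10 − 4) − 5 = 1, and the invariant factors of ∂_2 are all 1, so H_1 ≅ Z.
  H_2: rank ker ∂_2 − rank ∂_3 = (5 − 5) − 0 = 0, and there is no ∂_3, so H_2 ≅ 0.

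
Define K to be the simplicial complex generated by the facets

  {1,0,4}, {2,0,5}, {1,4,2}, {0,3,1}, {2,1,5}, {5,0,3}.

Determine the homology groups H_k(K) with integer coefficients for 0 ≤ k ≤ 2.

H_0 = Z,  H_1 = Z,  H_2 = 0.

Take the total order 0 < 1 < 2 < 3 < 4 < 5 on the vertex set. Then K (dimension 2) consists of the simplices:

  0-simplices (6): [0], [1], [2], [3], [4], [5]
  1-simplices (12): [0,1], [0,2], [0,3], [0,4], [0,5], [1,2], [1,3], [1,4], [1,5], [2,4], [2,5], [3,5]
  2-simplices (6): [0,1,3], [0,1,4], [0,2,5], [0,3,5], [1,2,4], [1,2,5]

so the chain groups are C_0 ≅ Z^6, C_1 ≅ Z^12, C_2 ≅ Z^6.

The boundary map ∂_1: C_1 → C_0 maps an edge to its endpoints' difference, ∂[p,q] = q − p. For instance
  ∂[1,3] = [3] − [1].
As a 6×12 matrix over Z this has rank 5, with invariant factors (1,1,1,1,1).

∂_2: C_2 → C_1 sends each 2-simplex [p,q,r] to [q,r] − [p,r] + [p,q]. For instance
  ∂[0,1,3] = [1,3] − [0,3] + [0,1],
  ∂[1,2,4] = [2,4] − [1,4] + [1,2].
The 12×6 boundary matrix has rank 6 and Smith normal form diag(1,1,1,1,1,1).

Reading off H_k = ker ∂_k / im ∂_{k+1}:

  H_0: rank C_0 − rank ∂_1 = 6 − 5 = 1, and the invariant factors of ∂_1 are all 1, so H_0 = Z.
  H_1: rank ker ∂_1 − rank ∂_2 = (12 − 5) − 6 = 1, and the invariant factors of ∂_2 are all 1, so H_1 = Z.
  H_2: rank ker ∂_2 − rank ∂_3 = (6 − 6) − 0 = 0, and there is no ∂_3, so H_2 = 0.

As a check, the Euler characteristic is 6 − 12 + 6 = 0, which agrees with 1 − 1 + 0 = 0.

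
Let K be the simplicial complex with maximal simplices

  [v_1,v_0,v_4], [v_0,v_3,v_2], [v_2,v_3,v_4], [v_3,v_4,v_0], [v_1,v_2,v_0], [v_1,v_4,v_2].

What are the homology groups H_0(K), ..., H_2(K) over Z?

We work with the vertex ordering v_0 < v_1 < v_2 < v_3 < v_4. The simplices of K, each written with vertices in increasing order, are:

  0-simplices (5): [v_0], [v_1], [v_2], [v_3], [v_4]
  1-simplices (9): [v_0,v_1], [v_0,v_2], [v_0,v_3], [v_0,v_4], [v_1,v_2], [v_1,v_4], [v_2,v_3], [v_2,v_4], [v_3,v_4]
  2-simplices (6): [v_0,v_1,v_2], [v_0,v_1,v_4], [v_0,v_2,v_3], [v_0,v_3,v_4], [v_1,v_2,v_4], [v_2,v_3,v_4]

Hence C_0 ≅ Z^5, C_1 ≅ Z^9, C_2 ≅ Z^6.

∂_1: C_1 → C_0 is given by ∂[p,q] = [q] − [p]. For instance
  ∂[v_2,v_4] = [v_4] − [v_2].
This gives a 5×9 integer matrix of rank 4; reducing to Smith normal form yields diagonal entries (1,1,1,1).

Boundary ∂_2: C_2 → C_1 acts by ∂[p,q,r] = [q,r] − [p,r] + [p,q]. For instance
  ∂[v_1,v_2,v_4] = [v_2,v_4] − [v_1,v_4] + [v_1,v_2],
  ∂[v_0,v_3,v_4] = [v_3,v_4] − [v_0,v_4] + [v_0,v_3].
The 9×6 boundary matrix has rank 5 and Smith normal form diag(1,1,1,1,1).

From H_k ≅ ker(∂_k) / im(∂_{k+1}) we obtain:

  H_0: rank C_0 − rank ∂_1 = 5 − 4 = 1, and the invariant factors of ∂_1 are all 1, so H_0 ≅ Z.
  H_1: rank ker ∂_1 − rank ∂_2 = (9 − 4) − 5 = 0, and the invariant factors of ∂_2 are all 1, so H_1 ≅ 0.
  H_2: rank ker ∂_2 − rank ∂_3 = (6 − 5) − 0 = 1, and there is no ∂_3, so H_2 ≅ Z.

As a check, the Euler characteristic is 5 − 9 + 6 = 2, which agrees with 1 − 0 + 1 = 2.

H_0 = Z,  H_1 = 0,  H_2 = Z.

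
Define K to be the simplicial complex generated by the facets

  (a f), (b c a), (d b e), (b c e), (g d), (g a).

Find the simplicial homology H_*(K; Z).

H_0 = Z,  H_1 = Z,  H_2 = 0.

We work with the vertex ordering a < b < c < d < e < f < g. The simplices of K, each written with vertices in increasing order, are:

  0-simplices (7): a, b, c, d, e, f, g
  1-simplices (10): ab, ac, af, ag, bc, bd, be, ce, de, dg
  2-simplices (3): abc, bce, bde

giving chain groups C_0 ≅ Z^7, C_1 ≅ Z^10, C_2 ≅ Z^3.

∂_1: C_1 → C_0 is given by ∂[p,q] = [q] − [p].
This gives a 7×10 integer matrix of rank 6; reducing to Smith normal form yields diagonal entries (1,1,1,1,1,1).

The boundary map ∂_2: C_2 → C_1 acts by ∂[p,q,r] = [q,r] − [p,r] + [p,q]. For instance
  ∂bce = ce − be + bc,
  ∂bde = de − be + bd.
As a 10×3 matrix over Z this has rank 3, with invariant factors (1,1,1).

Reading off H_k = ker ∂_k / im ∂_{k+1}:

  H_0: rank C_0 − rank ∂_1 = 7 − 6 = 1, and the invariant factors of ∂_1 are all 1, so H_0 = Z.
  H_1: rank ker ∂_1 − rank ∂_2 = (10 − 6) − 3 = 1, and the invariant factors of ∂_2 are all 1, so H_1 = Z.
  H_2: rank ker ∂_2 − rank ∂_3 = (3 − 3) − 0 = 0, and there is no ∂_3, so H_2 = 0.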